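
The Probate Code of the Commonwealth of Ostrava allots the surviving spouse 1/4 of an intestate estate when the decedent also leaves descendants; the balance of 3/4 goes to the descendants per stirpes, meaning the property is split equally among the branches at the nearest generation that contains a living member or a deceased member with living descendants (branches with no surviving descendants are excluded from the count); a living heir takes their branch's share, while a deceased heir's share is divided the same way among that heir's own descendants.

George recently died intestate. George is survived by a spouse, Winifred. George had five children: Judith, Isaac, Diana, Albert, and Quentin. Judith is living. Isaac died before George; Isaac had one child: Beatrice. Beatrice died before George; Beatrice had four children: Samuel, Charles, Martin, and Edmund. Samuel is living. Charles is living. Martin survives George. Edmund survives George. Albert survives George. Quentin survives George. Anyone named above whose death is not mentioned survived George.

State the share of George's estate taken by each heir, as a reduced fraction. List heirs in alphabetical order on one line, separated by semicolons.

Albert 3/20; Charles 3/80; Diana 3/20; Edmund 3/80; Judith 3/20; Martin 3/80; Quentin 3/20; Samuel 3/80; Winifred 1/4

Winifred, as surviving spouse, takes 1/4.
The remaining 3/4 passes to George's descendants per stirpes.
The 3/4 is divided into 5 equal shares of 3/20 among Judith, Isaac, Diana, Albert, Quentin.
Judith is living and takes 3/20.
Isaac predeceased; the 3/20 allotted to Isaac's branch passes to Isaac's issue by representation.
Beatrice's line is the sole branch at this level, so the full 3/20 passes to Beatrice's issue by representation.
The 3/20 is divided into 4 equal shares of 3/80 among Samuel, Charles, Martin, Edmund.
Samuel is living and takes 3/80.
Charles is living and takes 3/80.
Martin is living and takes 3/80.
Edmund is living and takes 3/80.
Diana is living and takes 3/20.
Albert is living and takes 3/20.
Quentin is living and takes 3/20.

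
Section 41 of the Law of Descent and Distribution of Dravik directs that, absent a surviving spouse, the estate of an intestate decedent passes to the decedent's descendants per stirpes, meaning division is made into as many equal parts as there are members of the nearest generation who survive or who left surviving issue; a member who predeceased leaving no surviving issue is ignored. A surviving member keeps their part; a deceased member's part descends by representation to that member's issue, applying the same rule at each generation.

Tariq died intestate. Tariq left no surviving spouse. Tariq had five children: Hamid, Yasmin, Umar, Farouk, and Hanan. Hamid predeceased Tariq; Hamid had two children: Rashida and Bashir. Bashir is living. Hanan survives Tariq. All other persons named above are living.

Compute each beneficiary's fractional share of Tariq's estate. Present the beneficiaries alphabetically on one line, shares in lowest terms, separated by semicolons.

Bashir 1/10; Farouk 1/5; Hanan 1/5; Rashida 1/10; Umar 1/5; Yasmin 1/5

There is no surviving spouse, so the entire estate passes to Tariq's descendants per stirpes.
The estate is divided into 5 equal shares of 1/5 among Hamid, Yasmin, Umar, Farouk, Hanan.
Hamid predeceased; the 1/5 allotted to Hamid's branch passes to Hamid's issue by representation.
The 1/5 is divided into 2 equal shares of 1/10 among Rashida, Bashir.
Rashida is living and takes 1/10.
Bashir is living and takes 1/10.
Yasmin is living and takes 1/5.
Umar is living and takes 1/5.
Farouk is living and takes 1/5.
Hanan is living and takes 1/5.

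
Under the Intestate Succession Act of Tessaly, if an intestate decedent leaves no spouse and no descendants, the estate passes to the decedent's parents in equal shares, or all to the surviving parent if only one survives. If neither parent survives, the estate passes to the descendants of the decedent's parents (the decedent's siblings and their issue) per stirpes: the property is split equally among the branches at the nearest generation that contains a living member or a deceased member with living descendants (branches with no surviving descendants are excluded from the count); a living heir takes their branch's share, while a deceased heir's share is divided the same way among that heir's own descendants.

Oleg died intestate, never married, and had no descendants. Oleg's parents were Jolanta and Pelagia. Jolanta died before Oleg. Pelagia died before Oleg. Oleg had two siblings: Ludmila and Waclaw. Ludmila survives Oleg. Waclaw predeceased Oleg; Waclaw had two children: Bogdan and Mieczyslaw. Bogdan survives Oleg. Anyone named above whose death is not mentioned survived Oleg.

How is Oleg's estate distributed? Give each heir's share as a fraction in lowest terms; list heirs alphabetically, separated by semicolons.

Bogdan 1/4; Ludmila 1/2; Mieczyslaw 1/4

Neither parent survives and there are no descendants, so the estate passes to Oleg's siblings and their issue per stirpes.
The estate is divided into 2 equal shares of 1/2 among Ludmila, Waclaw.
Ludmila is living and takes 1/2.
Waclaw predeceased; the 1/2 allotted to Waclaw's branch passes to Waclaw's issue by representation.
The 1/2 is divided into 2 equal shares of 1/4 among Bogdan, Mieczyslaw.
Bogdan is living and takes 1/4.
Mieczyslaw is living and takes 1/4.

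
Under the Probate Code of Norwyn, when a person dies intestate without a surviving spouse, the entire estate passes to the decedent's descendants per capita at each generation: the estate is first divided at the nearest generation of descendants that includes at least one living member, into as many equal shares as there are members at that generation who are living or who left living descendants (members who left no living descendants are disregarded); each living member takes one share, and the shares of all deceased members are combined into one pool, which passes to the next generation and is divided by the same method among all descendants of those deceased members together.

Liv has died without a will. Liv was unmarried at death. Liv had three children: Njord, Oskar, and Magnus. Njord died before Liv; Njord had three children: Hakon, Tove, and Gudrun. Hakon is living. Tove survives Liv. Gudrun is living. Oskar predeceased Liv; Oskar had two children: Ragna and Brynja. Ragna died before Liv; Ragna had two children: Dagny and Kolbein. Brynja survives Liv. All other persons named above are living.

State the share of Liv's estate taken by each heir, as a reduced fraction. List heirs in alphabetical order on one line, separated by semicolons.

There is no surviving spouse, so the entire estate passes to Liv's descendants per capita at each generation.
At generation 1 (Njord, Oskar, Magnus) there are 3 shares of (1)/3 = 1/3 each.
Living: Magnus — each takes 1/3.
Deceased: Njord and Oskar. Their combined 2/3 is pooled and carried to generation 2.
At generation 2 (Hakon, Tove, Gudrun, Ragna, Brynja) there are 5 shares of (2/3)/5 = 2/15 each.
Living: Hakon, Tove, Gudrun, and Brynja — each takes 2/15.
Deceased: Ragna. That 2/15 share is carried to generation 3.
At generation 3 (Dagny, Kolbein) there are 2 shares of (2/15)/2 = 1/15 each.
Living: Dagny and Kolbein — each takes 1/15.

Brynja 2/15; Dagny 1/15; Gudrun 2/15; Hakon 2/15; Kolbein 1/15; Magnus 1/3; Tove 2/15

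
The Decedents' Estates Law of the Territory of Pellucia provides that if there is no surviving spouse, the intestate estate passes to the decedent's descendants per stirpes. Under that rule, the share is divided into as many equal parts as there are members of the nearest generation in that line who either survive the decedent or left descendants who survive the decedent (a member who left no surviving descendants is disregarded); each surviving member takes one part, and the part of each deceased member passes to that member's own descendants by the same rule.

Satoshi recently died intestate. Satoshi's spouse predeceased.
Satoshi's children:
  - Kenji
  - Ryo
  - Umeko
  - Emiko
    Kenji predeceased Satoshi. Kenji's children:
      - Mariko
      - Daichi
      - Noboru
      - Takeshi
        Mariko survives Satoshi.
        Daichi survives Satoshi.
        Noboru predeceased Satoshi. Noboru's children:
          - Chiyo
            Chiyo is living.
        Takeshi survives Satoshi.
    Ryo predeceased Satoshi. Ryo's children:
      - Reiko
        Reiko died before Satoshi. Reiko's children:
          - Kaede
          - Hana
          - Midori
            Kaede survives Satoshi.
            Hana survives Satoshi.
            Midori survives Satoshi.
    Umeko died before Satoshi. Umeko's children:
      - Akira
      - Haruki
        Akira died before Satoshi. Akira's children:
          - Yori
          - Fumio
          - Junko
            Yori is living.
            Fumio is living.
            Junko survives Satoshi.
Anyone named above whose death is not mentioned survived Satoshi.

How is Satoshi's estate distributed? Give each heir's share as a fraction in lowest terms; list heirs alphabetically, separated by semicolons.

There is no surviving spouse, so the entire estate passes to Satoshi's descendants per stirpes.
The estate is divided into 4 equal shares of 1/4 among Kenji, Ryo, Umeko, Emiko.
Kenji predeceased; the 1/4 allotted to Kenji's branch passes to Kenji's issue by representation.
The 1/4 is divided into 4 equal shares of 1/16 among Mariko, Daichi, Noboru, Takeshi.
Mariko is living and takes 1/16.
Daichi is living and takes 1/16.
Noboru predeceased; the 1/16 allotted to Noboru's branch passes to Noboru's issue by representation.
Chiyo is the sole taker at this level and receives the full 1/16.
Takeshi is living and takes 1/16.
Ryo predeceased; the 1/4 allotted to Ryo's branch passes to Ryo's issue by representation.
Reiko's line is the sole branch at this level, so the full 1/4 passes to Reiko's issue by representation.
The 1/4 is divided into 3 equal shares of 1/12 among Kaede, Hana, Midori.
Kaede is living and takes 1/12.
Hana is living and takes 1/12.
Midori is living and takes 1/12.
Umeko predeceased; the 1/4 allotted to Umeko's branch passes to Umeko's issue by representation.
The 1/4 is divided into 2 equal shares of 1/8 among Akira, Haruki.
Akira predeceased; the 1/8 allotted to Akira's branch passes to Akira's issue by representation.
The 1/8 is divided into 3 equal shares of 1/24 among Yori, Fumio, Junko.
Yori is living and takes 1/24.
Fumio is living and takes 1/24.
Junko is living and takes 1/24.
Haruki is living and takes 1/8.
Emiko is living and takes 1/4.

Chiyo 1/16; Daichi 1/16; Emiko 1/4; Fumio 1/24; Hana 1/12; Haruki 1/8; Junko 1/24; Kaede 1/12; Mariko 1/16; Midori 1/12; Takeshi 1/16; Yori 1/24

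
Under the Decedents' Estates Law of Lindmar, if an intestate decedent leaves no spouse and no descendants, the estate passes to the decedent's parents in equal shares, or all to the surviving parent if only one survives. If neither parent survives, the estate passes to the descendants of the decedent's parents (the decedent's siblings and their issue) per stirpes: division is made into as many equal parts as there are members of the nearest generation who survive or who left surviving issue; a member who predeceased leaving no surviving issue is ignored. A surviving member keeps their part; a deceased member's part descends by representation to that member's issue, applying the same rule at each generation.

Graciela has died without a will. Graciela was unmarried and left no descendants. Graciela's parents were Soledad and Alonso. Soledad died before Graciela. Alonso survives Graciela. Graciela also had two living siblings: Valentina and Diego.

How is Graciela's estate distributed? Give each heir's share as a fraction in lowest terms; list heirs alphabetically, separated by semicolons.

Alonso 1

Only one parent, Alonso, survives, so Alonso takes the entire estate. The siblings take nothing because a surviving parent has priority.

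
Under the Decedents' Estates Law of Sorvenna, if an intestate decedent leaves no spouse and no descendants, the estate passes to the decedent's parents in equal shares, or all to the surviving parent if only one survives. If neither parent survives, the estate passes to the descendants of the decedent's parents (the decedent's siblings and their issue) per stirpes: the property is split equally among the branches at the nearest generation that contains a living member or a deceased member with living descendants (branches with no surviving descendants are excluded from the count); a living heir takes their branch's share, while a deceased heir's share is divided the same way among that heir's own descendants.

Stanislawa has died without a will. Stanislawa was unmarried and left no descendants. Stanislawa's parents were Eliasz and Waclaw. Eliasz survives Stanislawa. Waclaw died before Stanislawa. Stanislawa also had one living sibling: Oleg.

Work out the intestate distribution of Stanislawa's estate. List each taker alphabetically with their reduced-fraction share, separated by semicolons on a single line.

Eliasz 1

Only one parent, Eliasz, survives, so Eliasz takes the entire estate. The siblings take nothing because a surviving parent has priority.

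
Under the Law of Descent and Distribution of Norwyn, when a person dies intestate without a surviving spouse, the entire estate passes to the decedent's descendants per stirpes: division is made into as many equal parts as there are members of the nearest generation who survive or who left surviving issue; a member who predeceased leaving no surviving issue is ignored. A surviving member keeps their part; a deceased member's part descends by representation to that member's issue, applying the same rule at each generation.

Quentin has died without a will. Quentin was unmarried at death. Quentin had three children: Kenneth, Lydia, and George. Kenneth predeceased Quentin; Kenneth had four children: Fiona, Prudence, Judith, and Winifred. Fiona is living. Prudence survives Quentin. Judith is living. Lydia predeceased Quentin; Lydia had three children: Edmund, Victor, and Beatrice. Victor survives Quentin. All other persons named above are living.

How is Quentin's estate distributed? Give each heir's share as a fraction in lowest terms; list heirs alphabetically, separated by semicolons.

Beatrice 1/9; Edmund 1/9; Fiona 1/12; George 1/3; Judith 1/12; Prudence 1/12; Victor 1/9; Winifred 1/12

There is no surviving spouse, so the entire estate passes to Quentin's descendants per stirpes.
The estate is divided into 3 equal shares of 1/3 among Kenneth, Lydia, George.
Kenneth predeceased; the 1/3 allotted to Kenneth's branch passes to Kenneth's issue by representation.
The 1/3 is divided into 4 equal shares of 1/12 among Fiona, Prudence, Judith, Winifred.
Fiona is living and takes 1/12.
Prudence is living and takes 1/12.
Judith is living and takes 1/12.
Winifred is living and takes 1/12.
Lydia predeceased; the 1/3 allotted to Lydia's branch passes to Lydia's issue by representation.
The 1/3 is divided into 3 equal shares of 1/9 among Edmund, Victor, Beatrice.
Edmund is living and takes 1/9.
Victor is living and takes 1/9.
Beatrice is living and takes 1/9.
George is living and takes 1/3.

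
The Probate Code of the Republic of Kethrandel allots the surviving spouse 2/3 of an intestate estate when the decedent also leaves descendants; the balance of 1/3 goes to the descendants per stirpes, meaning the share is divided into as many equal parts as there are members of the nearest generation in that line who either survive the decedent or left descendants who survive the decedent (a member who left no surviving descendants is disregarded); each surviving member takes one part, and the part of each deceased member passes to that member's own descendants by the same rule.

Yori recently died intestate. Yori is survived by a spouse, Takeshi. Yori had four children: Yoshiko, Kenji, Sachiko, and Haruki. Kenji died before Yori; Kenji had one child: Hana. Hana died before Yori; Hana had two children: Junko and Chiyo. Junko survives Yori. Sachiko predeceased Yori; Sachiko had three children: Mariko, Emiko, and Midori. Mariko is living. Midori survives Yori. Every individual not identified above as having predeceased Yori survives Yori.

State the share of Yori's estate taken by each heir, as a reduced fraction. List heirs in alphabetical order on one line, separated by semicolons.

Chiyo 1/24; Emiko 1/36; Haruki 1/12; Junko 1/24; Mariko 1/36; Midori 1/36; Takeshi 2/3; Yoshiko 1/12

Takeshi, as surviving spouse, takes 2/3.
The remaining 1/3 passes to Yori's descendants per stirpes.
The 1/3 is divided into 4 equal shares of 1/12 among Yoshiko, Kenji, Sachiko, Haruki.
Yoshiko is living and takes 1/12.
Kenji predeceased; the 1/12 allotted to Kenji's branch passes to Kenji's issue by representation.
Hana's line is the sole branch at this level, so the full 1/12 passes to Hana's issue by representation.
The 1/12 is divided into 2 equal shares of 1/24 among Junko, Chiyo.
Junko is living and takes 1/24.
Chiyo is living and takes 1/24.
Sachiko predeceased; the 1/12 allotted to Sachiko's branch passes to Sachiko's issue by representation.
The 1/12 is divided into 3 equal shares of 1/36 among Mariko, Emiko, Midori.
Mariko is living and takes 1/36.
Emiko is living and takes 1/36.
Midori is living and takes 1/36.
Haruki is living and takes 1/12.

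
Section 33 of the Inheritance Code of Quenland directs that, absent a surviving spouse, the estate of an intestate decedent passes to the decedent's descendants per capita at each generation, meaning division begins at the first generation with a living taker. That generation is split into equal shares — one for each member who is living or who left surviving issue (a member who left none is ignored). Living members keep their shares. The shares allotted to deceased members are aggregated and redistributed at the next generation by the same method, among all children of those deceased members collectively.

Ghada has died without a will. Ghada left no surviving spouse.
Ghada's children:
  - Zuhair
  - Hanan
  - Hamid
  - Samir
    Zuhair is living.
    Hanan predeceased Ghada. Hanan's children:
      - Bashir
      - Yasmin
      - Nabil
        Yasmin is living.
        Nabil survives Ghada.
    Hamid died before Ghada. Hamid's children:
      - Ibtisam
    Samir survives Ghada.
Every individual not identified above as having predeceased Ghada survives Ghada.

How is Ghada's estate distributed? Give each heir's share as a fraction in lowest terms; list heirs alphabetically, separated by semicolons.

Bashir 1/8; Ibtisam 1/8; Nabil 1/8; Samir 1/4; Yasmin 1/8; Zuhair 1/4

There is no surviving spouse, so the entire estate passes to Ghada's descendants per capita at each generation.
At generation 1 (Zuhair, Hanan, Hamid, Samir) there are 4 shares of (1)/4 = 1/4 each.
Living: Zuhair and Samir — each takes 1/4.
Deceased: Hanan and Hamid. Their combined 1/2 is pooled and carried to generation 2.
At generation 2 (Bashir, Yasmin, Nabil, Ibtisam) there are 4 shares of (1/2)/4 = 1/8 each.
Living: Bashir, Yasmin, Nabil, and Ibtisam — each takes 1/8.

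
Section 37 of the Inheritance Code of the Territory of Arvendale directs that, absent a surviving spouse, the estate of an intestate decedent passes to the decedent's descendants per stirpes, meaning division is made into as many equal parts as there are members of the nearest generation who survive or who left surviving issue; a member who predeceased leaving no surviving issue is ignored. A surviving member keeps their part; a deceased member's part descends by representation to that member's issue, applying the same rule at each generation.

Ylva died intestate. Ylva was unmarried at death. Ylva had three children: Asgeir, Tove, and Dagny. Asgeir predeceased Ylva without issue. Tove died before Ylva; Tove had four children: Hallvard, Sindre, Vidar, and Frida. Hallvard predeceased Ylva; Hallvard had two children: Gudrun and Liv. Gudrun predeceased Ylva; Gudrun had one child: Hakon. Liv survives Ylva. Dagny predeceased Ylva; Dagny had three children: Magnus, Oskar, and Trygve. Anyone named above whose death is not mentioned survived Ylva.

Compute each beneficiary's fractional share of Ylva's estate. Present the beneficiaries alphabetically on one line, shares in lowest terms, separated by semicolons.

There is no surviving spouse, so the entire estate passes to Ylva's descendants per stirpes.
Asgeir left no surviving issue, so that branch lapses and is disregarded.
The estate is divided into 2 equal shares of 1/2 among Tove, Dagny.
Tove predeceased; the 1/2 allotted to Tove's branch passes to Tove's issue by representation.
The 1/2 is divided into 4 equal shares of 1/8 among Hallvard, Sindre, Vidar, Frida.
Hallvard predeceased; the 1/8 allotted to Hallvard's branch passes to Hallvard's issue by representation.
The 1/8 is divided into 2 equal shares of 1/16 among Gudrun, Liv.
Gudrun predeceased; the 1/16 allotted to Gudrun's branch passes to Gudrun's issue by representation.
Hakon is the sole taker at this level and receives the full 1/16.
Liv is living and takes 1/16.
Sindre is living and takes 1/8.
Vidar is living and takes 1/8.
Frida is living and takes 1/8.
Dagny predeceased; the 1/2 allotted to Dagny's branch passes to Dagny's issue by representation.
The 1/2 is divided into 3 equal shares of 1/6 among Magnus, Oskar, Trygve.
Magnus is living and takes 1/6.
Oskar is living and takes 1/6.
Trygve is living and takes 1/6.

Frida 1/8; Hakon 1/16; Liv 1/16; Magnus 1/6; Oskar 1/6; Sindre 1/8; Trygve 1/6; Vidar 1/8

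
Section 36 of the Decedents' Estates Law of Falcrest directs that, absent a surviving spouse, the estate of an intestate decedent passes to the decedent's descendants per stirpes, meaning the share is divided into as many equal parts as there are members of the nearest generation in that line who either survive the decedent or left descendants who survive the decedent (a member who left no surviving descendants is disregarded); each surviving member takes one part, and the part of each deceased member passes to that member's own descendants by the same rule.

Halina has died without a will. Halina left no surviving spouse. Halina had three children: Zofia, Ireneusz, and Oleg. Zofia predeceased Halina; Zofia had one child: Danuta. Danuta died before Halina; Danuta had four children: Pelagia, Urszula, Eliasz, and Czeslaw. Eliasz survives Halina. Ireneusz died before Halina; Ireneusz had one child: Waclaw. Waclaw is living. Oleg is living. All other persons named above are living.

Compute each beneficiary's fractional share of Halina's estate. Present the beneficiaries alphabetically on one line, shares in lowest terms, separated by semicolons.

There is no surviving spouse, so the entire estate passes to Halina's descendants per stirpes.
The estate is divided into 3 equal shares of 1/3 among Zofia, Ireneusz, Oleg.
Zofia predeceased; the 1/3 allotted to Zofia's branch passes to Zofia's issue by representation.
Danuta's line is the sole branch at this level, so the full 1/3 passes to Danuta's issue by representation.
The 1/3 is divided into 4 equal shares of 1/12 among Pelagia, Urszula, Eliasz, Czeslaw.
Pelagia is living and takes 1/12.
Urszula is living and takes 1/12.
Eliasz is living and takes 1/12.
Czeslaw is living and takes 1/12.
Ireneusz predeceased; the 1/3 allotted to Ireneusz's branch passes to Ireneusz's issue by representation.
Waclaw is the sole taker at this level and receives the full 1/3.
Oleg is living and takes 1/3.

Czeslaw 1/12; Eliasz 1/12; Oleg 1/3; Pelagia 1/12; Urszula 1/12; Waclaw 1/3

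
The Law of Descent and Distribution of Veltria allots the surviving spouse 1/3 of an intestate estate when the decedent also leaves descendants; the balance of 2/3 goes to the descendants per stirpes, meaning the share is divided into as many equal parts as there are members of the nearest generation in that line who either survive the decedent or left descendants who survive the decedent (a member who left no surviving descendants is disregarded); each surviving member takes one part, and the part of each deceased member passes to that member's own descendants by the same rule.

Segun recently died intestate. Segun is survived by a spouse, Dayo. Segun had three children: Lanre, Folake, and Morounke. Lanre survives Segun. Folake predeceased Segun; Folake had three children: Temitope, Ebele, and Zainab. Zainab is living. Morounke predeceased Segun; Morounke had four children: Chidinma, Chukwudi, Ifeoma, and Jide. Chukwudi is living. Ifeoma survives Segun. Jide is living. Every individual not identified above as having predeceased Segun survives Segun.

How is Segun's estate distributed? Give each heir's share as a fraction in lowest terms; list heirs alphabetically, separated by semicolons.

Chidinma 1/18; Chukwudi 1/18; Dayo 1/3; Ebele 2/27; Ifeoma 1/18; Jide 1/18; Lanre 2/9; Temitope 2/27; Zainab 2/27

Dayo, as surviving spouse, takes 1/3.
The remaining 2/3 passes to Segun's descendants per stirpes.
The 2/3 is divided into 3 equal shares of 2/9 among Lanre, Folake, Morounke.
Lanre is living and takes 2/9.
Folake predeceased; the 2/9 allotted to Folake's branch passes to Folake's issue by representation.
The 2/9 is divided into 3 equal shares of 2/27 among Temitope, Ebele, Zainab.
Temitope is living and takes 2/27.
Ebele is living and takes 2/27.
Zainab is living and takes 2/27.
Morounke predeceased; the 2/9 allotted to Morounke's branch passes to Morounke's issue by representation.
The 2/9 is divided into 4 equal shares of 1/18 among Chidinma, Chukwudi, Ifeoma, Jide.
Chidinma is living and takes 1/18.
Chukwudi is living and takes 1/18.
Ifeoma is living and takes 1/18.
Jide is living and takes 1/18.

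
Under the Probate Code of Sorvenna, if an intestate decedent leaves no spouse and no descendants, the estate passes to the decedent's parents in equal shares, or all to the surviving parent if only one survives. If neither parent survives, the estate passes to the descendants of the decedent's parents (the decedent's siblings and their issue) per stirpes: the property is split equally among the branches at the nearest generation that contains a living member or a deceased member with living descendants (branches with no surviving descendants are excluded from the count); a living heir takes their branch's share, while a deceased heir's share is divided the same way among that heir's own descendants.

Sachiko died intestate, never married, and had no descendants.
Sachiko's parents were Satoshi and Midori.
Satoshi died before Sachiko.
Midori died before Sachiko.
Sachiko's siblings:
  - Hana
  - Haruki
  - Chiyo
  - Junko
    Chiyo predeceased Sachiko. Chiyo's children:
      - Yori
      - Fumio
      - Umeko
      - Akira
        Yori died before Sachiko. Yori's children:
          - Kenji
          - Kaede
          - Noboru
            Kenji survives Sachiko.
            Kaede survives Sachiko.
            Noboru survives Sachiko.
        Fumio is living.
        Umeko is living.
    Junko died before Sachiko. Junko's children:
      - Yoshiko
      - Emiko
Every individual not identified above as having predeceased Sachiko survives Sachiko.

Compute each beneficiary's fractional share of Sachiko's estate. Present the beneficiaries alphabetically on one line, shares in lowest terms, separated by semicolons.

Neither parent survives and there are no descendants, so the estate passes to Sachiko's siblings and their issue per stirpes.
The estate is divided into 4 equal shares of 1/4 among Hana, Haruki, Chiyo, Junko.
Hana is living and takes 1/4.
Haruki is living and takes 1/4.
Chiyo predeceased; the 1/4 allotted to Chiyo's branch passes to Chiyo's issue by representation.
The 1/4 is divided into 4 equal shares of 1/16 among Yori, Fumio, Umeko, Akira.
Yori predeceased; the 1/16 allotted to Yori's branch passes to Yori's issue by representation.
The 1/16 is divided into 3 equal shares of 1/48 among Kenji, Kaede, Noboru.
Kenji is living and takes 1/48.
Kaede is living and takes 1/48.
Noboru is living and takes 1/48.
Fumio is living and takes 1/16.
Umeko is living and takes 1/16.
Akira is living and takes 1/16.
Junko predeceased; the 1/4 allotted to Junko's branch passes to Junko's issue by representation.
The 1/4 is divided into 2 equal shares of 1/8 among Yoshiko, Emiko.
Yoshiko is living and takes 1/8.
Emiko is living and takes 1/8.

Akira 1/16; Emiko 1/8; Fumio 1/16; Hana 1/4; Haruki 1/4; Kaede 1/48; Kenji 1/48; Noboru 1/48; Umeko 1/16; Yoshiko 1/8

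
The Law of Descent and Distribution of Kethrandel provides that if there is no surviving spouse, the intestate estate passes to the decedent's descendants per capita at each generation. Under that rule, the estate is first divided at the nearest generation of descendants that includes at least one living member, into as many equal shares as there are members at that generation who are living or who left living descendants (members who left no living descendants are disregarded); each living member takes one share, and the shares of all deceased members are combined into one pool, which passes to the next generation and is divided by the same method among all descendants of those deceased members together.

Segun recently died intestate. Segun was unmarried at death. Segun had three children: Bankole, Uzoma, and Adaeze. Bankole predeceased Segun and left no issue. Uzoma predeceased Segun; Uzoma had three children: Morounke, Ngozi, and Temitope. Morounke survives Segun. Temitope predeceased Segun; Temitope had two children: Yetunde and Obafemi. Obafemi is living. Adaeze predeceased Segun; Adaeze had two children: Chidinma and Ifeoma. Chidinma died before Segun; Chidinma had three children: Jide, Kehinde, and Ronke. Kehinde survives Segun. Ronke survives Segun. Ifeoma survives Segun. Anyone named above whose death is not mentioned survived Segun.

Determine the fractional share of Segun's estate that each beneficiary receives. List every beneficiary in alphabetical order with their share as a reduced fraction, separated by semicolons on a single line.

There is no surviving spouse, so the entire estate passes to Segun's descendants per capita at each generation.
No one at generation 1 (Uzoma, Adaeze) is living; moving to the next generation.
At generation 2 (Morounke, Ngozi, Temitope, Chidinma, Ifeoma) there are 5 shares of (1)/5 = 1/5 each.
Living: Morounke, Ngozi, and Ifeoma — each takes 1/5.
Deceased: Temitope and Chidinma. Their combined 2/5 is pooled and carried to generation 3.
At generation 3 (Yetunde, Obafemi, Jide, Kehinde, Ronke) there are 5 shares of (2/5)/5 = 2/25 each.
Living: Yetunde, Obafemi, Jide, Kehinde, and Ronke — each takes 2/25.

Ifeoma 1/5; Jide 2/25; Kehinde 2/25; Morounke 1/5; Ngozi 1/5; Obafemi 2/25; Ronke 2/25; Yetunde 2/25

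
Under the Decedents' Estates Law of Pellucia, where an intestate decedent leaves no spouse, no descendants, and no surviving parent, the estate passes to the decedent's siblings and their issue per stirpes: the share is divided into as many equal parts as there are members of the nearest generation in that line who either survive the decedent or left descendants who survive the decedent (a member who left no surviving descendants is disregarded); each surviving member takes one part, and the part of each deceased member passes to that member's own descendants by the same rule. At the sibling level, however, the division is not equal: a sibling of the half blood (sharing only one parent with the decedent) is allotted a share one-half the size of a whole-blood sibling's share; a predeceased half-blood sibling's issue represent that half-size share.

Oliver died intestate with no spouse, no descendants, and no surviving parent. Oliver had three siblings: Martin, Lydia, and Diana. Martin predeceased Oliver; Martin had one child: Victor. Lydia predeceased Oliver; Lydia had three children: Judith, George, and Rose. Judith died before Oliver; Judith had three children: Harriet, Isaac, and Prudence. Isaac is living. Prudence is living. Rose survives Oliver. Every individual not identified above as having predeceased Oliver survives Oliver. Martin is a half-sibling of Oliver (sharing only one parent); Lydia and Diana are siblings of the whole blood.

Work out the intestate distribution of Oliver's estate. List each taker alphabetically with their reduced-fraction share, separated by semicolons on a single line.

Diana 2/5; George 2/15; Harriet 2/45; Isaac 2/45; Prudence 2/45; Rose 2/15; Victor 1/5

No spouse, descendants, or parent survives, so the estate passes to Oliver's siblings per stirpes.
Half-blood siblings count for one-half the weight of whole-blood siblings at the initial division.
Dividing 1 in proportion to weights (total weight 5/2): Martin (weight 1/2) → 1/5; Lydia (weight 1) → 2/5; Diana (weight 1) → 2/5.
Martin predeceased; the 1/5 allotted to Martin's branch passes to Martin's issue by representation.
Victor is the sole taker at this level and receives the full 1/5.
Lydia predeceased; the 2/5 allotted to Lydia's branch passes to Lydia's issue by representation.
The 2/5 is divided into 3 equal shares of 2/15 among Judith, George, Rose.
Judith predeceased; the 2/15 allotted to Judith's branch passes to Judith's issue by representation.
The 2/15 is divided into 3 equal shares of 2/45 among Harriet, Isaac, Prudence.
Harriet is living and takes 2/45.
Isaac is living and takes 2/45.
Prudence is living and takes 2/45.
George is living and takes 2/15.
Rose is living and takes 2/15.
Diana is living and takes 2/5.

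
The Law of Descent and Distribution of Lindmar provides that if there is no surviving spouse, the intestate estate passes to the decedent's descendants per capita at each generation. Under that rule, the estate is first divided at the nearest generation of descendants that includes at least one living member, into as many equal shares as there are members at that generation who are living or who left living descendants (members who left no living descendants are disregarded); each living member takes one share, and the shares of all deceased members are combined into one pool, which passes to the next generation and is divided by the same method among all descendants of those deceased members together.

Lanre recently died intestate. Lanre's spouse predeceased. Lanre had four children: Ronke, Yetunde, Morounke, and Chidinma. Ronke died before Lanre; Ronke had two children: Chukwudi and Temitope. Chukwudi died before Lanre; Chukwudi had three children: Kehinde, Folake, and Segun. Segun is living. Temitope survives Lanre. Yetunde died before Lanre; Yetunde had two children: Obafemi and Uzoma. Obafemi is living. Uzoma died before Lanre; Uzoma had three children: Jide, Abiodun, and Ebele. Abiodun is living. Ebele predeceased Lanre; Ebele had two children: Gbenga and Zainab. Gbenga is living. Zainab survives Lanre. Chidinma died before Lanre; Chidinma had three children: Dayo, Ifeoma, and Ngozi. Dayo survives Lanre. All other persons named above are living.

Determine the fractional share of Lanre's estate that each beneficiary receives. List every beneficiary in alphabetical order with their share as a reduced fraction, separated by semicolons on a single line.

Abiodun 1/28; Dayo 3/28; Folake 1/28; Gbenga 1/56; Ifeoma 3/28; Jide 1/28; Kehinde 1/28; Morounke 1/4; Ngozi 3/28; Obafemi 3/28; Segun 1/28; Temitope 3/28; Zainab 1/56

There is no surviving spouse, so the entire estate passes to Lanre's descendants per capita at each generation.
At generation 1 (Ronke, Yetunde, Morounke, Chidinma) there are 4 shares of (1)/4 = 1/4 each.
Living: Morounke — each takes 1/4.
Deceased: Ronke, Yetunde, and Chidinma. Their combined 3/4 is pooled and carried to generation 2.
At generation 2 (Chukwudi, Temitope, Obafemi, Uzoma, Dayo, Ifeoma, Ngozi) there are 7 shares of (3/4)/7 = 3/28 each.
Living: Temitope, Obafemi, Dayo, Ifeoma, and Ngozi — each takes 3/28.
Deceased: Chukwudi and Uzoma. Their combined 3/14 is pooled and carried to generation 3.
At generation 3 (Kehinde, Folake, Segun, Jide, Abiodun, Ebele) there are 6 shares of (3/14)/6 = 1/28 each.
Living: Kehinde, Folake, Segun, Jide, and Abiodun — each takes 1/28.
Deceased: Ebele. That 1/28 share is carried to generation 4.
At generation 4 (Gbenga, Zainab) there are 2 shares of (1/28)/2 = 1/56 each.
Living: Gbenga and Zainab — each takes 1/56.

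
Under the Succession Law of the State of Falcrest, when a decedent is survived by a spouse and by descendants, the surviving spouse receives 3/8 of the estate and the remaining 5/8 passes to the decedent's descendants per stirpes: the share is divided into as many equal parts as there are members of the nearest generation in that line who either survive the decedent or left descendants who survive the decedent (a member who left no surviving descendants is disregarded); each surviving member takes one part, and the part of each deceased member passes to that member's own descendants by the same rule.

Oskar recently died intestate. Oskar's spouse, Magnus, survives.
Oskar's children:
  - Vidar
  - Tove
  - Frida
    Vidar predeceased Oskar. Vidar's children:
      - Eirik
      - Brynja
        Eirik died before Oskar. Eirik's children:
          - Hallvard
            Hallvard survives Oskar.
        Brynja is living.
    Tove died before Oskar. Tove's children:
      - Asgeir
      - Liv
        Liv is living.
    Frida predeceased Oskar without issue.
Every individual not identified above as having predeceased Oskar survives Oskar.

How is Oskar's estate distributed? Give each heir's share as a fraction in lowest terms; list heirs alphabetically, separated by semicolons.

Magnus, as surviving spouse, takes 3/8.
The remaining 5/8 passes to Oskar's descendants per stirpes.
Frida left no surviving issue, so that branch lapses and is disregarded.
The 5/8 is divided into 2 equal shares of 5/16 among Vidar, Tove.
Vidar predeceased; the 5/16 allotted to Vidar's branch passes to Vidar's issue by representation.
The 5/16 is divided into 2 equal shares of 5/32 among Eirik, Brynja.
Eirik predeceased; the 5/32 allotted to Eirik's branch passes to Eirik's issue by representation.
Hallvard is the sole taker at this level and receives the full 5/32.
Brynja is living and takes 5/32.
Tove predeceased; the 5/16 allotted to Tove's branch passes to Tove's issue by representation.
The 5/16 is divided into 2 equal shares of 5/32 among Asgeir, Liv.
Asgeir is living and takes 5/32.
Liv is living and takes 5/32.

Asgeir 5/32; Brynja 5/32; Hallvard 5/32; Liv 5/32; Magnus 3/8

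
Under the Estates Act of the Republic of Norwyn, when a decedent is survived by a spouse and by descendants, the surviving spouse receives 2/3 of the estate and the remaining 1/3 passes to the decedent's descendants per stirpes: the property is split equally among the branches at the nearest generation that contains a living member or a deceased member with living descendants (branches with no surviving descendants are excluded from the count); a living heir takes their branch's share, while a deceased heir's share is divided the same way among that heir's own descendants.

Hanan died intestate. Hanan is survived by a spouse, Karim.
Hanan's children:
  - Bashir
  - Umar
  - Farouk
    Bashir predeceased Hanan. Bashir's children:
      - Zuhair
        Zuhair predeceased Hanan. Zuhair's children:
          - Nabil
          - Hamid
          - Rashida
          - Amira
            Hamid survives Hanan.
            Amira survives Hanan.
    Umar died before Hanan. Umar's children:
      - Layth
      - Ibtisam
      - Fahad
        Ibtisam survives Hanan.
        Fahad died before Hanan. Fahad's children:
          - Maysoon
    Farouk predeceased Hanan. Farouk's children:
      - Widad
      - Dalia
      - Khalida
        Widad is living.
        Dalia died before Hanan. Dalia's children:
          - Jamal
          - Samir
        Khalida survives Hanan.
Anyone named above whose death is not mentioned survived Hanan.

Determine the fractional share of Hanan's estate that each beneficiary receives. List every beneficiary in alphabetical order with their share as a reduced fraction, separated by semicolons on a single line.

Amira 1/36; Hamid 1/36; Ibtisam 1/27; Jamal 1/54; Karim 2/3; Khalida 1/27; Layth 1/27; Maysoon 1/27; Nabil 1/36; Rashida 1/36; Samir 1/54; Widad 1/27

Karim, as surviving spouse, takes 2/3.
The remaining 1/3 passes to Hanan's descendants per stirpes.
The 1/3 is divided into 3 equal shares of 1/9 among Bashir, Umar, Farouk.
Bashir predeceased; the 1/9 allotted to Bashir's branch passes to Bashir's issue by representation.
Zuhair's line is the sole branch at this level, so the full 1/9 passes to Zuhair's issue by representation.
The 1/9 is divided into 4 equal shares of 1/36 among Nabil, Hamid, Rashida, Amira.
Nabil is living and takes 1/36.
Hamid is living and takes 1/36.
Rashida is living and takes 1/36.
Amira is living and takes 1/36.
Umar predeceased; the 1/9 allotted to Umar's branch passes to Umar's issue by representation.
The 1/9 is divided into 3 equal shares of 1/27 among Layth, Ibtisam, Fahad.
Layth is living and takes 1/27.
Ibtisam is living and takes 1/27.
Fahad predeceased; the 1/27 allotted to Fahad's branch passes to Fahad's issue by representation.
Maysoon is the sole taker at this level and receives the full 1/27.
Farouk predeceased; the 1/9 allotted to Farouk's branch passes to Farouk's issue by representation.
The 1/9 is divided into 3 equal shares of 1/27 among Widad, Dalia, Khalida.
Widad is living and takes 1/27.
Dalia predeceased; the 1/27 allotted to Dalia's branch passes to Dalia's issue by representation.
The 1/27 is divided into 2 equal shares of 1/54 among Jamal, Samir.
Jamal is living and takes 1/54.
Samir is living and takes 1/54.
Khalida is living and takes 1/27.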